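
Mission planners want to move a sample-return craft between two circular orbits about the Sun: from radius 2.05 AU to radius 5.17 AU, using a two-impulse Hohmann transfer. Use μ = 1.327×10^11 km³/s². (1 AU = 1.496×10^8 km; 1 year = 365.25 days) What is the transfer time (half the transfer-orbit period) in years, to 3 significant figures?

In km: r₁ = 2.05 × 1.496×10^8 = 3.0668×10^8 km; r₂ = 5.17 × 1.496×10^8 = 7.73432×10^8 km.
Semi-major axis of the transfer orbit: a_t = (3.0668×10^8 + 7.73432×10^8)/2 = 5.40056×10^8 km.
Half the transfer-orbit period gives t = π√(a_t³/μ) = 1.082×10^8 s.
Converting: 1.082×10^8 s ÷ 3.15576×10^7 s/year (365.25 × 86400) = 3.43 years.

t = 3.43 years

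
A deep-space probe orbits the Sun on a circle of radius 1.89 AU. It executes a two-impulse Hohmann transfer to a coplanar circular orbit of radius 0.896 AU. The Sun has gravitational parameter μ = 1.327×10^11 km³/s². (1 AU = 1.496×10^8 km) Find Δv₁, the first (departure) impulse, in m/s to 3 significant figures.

Δv₁ = 4290 m/s

In km: r₁ = 1.89 × 1.496×10^8 = 2.82744×10^8 km; r₂ = 0.896 × 1.496×10^8 = 1.340416×10^8 km.
Semi-major axis of the transfer orbit: a_t = (2.82744×10^8 + 1.340416×10^8)/2 = 2.083928×10^8 km.
On the circular orbit at r = 2.82744×10^8 km, v_c = √(μ/r) = 21.664 km/s.
Vis-viva on the transfer ellipse at r = 2.82744×10^8 km gives v_t = √[μ(2/r − 1/a_t)] = 17.375 km/s.
Δv₁ = |v_t − v_c| = |17.375 − 21.664| = 4.289 km/s.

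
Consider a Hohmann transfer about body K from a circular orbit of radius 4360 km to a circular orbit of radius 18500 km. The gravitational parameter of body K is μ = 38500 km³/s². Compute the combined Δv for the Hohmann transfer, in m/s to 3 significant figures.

Δv = 1360 m/s

The Hohmann ellipse has a_t = (r₁ + r₂)/2 = 11430 km.
At r₁ the circular-orbit speed is v₁ = √(μ/r₁) = 2.97158 km/s.
On the transfer ellipse at r₁, vis-viva equation gives v_p = √[μ(2/r₁ − 1/a_t)] = 3.78051 km/s.
First burn Δv₁ = |v_p − v₁| = 0.80893 km/s.
At r₂, v₂ = √(μ/r₂) = 1.442595 km/s.
Transfer-orbit speed at r₂: v_a = √[μ(2/r₂ − 1/a_t)] = 0.8909732 km/s.
Second burn Δv₂ = |v₂ − v_a| = 0.55162 km/s.
Δv = Δv₁ + Δv₂ = 0.80893 + 0.55162 = 1.361 km/s.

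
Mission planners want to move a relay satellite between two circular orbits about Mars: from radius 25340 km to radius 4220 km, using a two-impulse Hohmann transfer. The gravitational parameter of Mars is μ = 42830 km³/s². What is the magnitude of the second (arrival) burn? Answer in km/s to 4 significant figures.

Transfer-ellipse semi-major axis a_t = (r₁ + r₂)/2 = (25340 + 4220)/2 = 14780 km.
Circular speed at r = 4220 km: v_c = √(μ/r) = 3.1858 km/s.
Vis-viva on the transfer ellipse at r = 4220 km gives v_t = √[μ(2/r − 1/a_t)] = 4.1714 km/s.
Δv₂ = |v_t − v_c| = |4.1714 − 3.1858| = 0.9856 km/s.

Δv₂ = 0.9856 km/s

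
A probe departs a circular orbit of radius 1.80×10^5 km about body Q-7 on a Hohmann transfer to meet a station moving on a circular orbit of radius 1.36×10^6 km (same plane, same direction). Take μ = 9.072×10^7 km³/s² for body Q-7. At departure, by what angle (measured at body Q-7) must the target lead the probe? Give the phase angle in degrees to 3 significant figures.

φ = 103°

Semi-major axis of the transfer orbit: a_t = (1.800×10^5 + 1.360×10^6)/2 = 7.700×10^5 km.
The half-period of the transfer ellipse is t = π√(a_t³/μ) = 2.2286×10^5 s.
The target's mean motion on its circular orbit is ω₂ = √(μ/r₂³) = 6.0054×10^-6 rad/s.
Angle swept by the target during transfer: ω₂·t = 1.3384 rad = 76.68°.
The probe traverses 180° on the transfer ellipse, so the target must lead by 180° − 76.68° = 103°.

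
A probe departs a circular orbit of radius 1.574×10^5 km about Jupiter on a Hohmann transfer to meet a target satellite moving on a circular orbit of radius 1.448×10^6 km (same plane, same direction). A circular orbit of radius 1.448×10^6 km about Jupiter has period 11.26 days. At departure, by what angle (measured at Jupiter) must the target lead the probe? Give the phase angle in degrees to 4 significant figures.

From Kepler's third law T² = 4π²r³/μ at r = 1.448×10^6 km, T = 11.26 days = 11.26 × 86400 s = 9.72864×10^5 s: μ = 4π²r³/T² = 1.26637×10^8 km³/s².
The Hohmann ellipse has a_t = (r₁ + r₂)/2 = 8.027×10^5 km.
The half-period of the transfer ellipse is t = π√(a_t³/μ) = 2.00770×10^5 s.
Target angular speed ω₂ = √(μ/r₂³) = 6.45844×10^-6 rad/s.
Angle swept by the target during transfer: ω₂·t = 1.29666 rad = 74.29°.
Arrival is 180° from departure on the ellipse, so φ = 180° − 74.29° = 105.7°.

φ = 105.7°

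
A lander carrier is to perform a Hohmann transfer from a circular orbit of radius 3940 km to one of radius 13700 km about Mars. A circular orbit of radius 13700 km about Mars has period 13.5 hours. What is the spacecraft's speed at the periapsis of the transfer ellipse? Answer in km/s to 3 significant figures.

From Kepler's third law T² = 4π²r³/μ at r = 13700 km, T = 13.5 hours = 13.5 × 3600 s = 48600 s: μ = 4π²r³/T² = 42978.3 km³/s².
Semi-major axis of the transfer orbit: a_t = (3940 + 13700)/2 = 8820 km.
At periapsis, r = 3940 km.
Applying v² = μ(2/r − 1/a_t): v = 4.116 km/s.

v = 4.12 km/s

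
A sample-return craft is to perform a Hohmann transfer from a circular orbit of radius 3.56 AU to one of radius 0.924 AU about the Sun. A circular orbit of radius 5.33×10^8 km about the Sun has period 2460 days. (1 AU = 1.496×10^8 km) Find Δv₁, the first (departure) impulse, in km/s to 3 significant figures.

From Kepler's third law T² = 4π²r³/μ at r = 5.33×10^8 km, T = 2460 days = 2460 × 86400 s = 2.12544×10^8 s: μ = 4π²r³/T² = 1.32326×10^11 km³/s².
In km: r₁ = 3.56 × 1.496×10^8 = 5.32576×10^8 km; r₂ = 0.924 × 1.496×10^8 = 1.382304×10^8 km.
Transfer-ellipse semi-major axis a_t = (r₁ + r₂)/2 = (5.32576×10^8 + 1.382304×10^8)/2 = 3.354032×10^8 km.
Circular speed at r = 5.32576×10^8 km: v_c = √(μ/r) = 15.7627 km/s.
Vis-viva on the transfer ellipse at r = 5.32576×10^8 km gives v_t = √[μ(2/r − 1/a_t)] = 10.1193 km/s.
Δv₁ = |v_t − v_c| = |10.1193 − 15.7627| = 5.643 km/s.

Δv₁ = 5.64 km/s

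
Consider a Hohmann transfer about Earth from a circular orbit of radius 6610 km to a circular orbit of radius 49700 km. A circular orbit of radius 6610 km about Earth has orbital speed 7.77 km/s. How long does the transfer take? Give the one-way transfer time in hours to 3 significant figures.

t = 6.53 hours

From the circular-orbit relation v² = μ/r at r = 6610 km: μ = v²r = (7.77)² × 6610 = 3.99065×10^5 km³/s².
Semi-major axis of the transfer orbit: a_t = (6610 + 49700)/2 = 28155 km.
Half the transfer-orbit period gives t = π√(a_t³/μ) = 23494 s.
Converting: 23494 s ÷ 3600 s/hour = 6.53 hours.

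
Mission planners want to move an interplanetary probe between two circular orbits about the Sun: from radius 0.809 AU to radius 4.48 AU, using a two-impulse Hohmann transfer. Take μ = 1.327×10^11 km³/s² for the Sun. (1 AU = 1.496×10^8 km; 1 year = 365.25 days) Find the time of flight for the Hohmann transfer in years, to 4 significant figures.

t = 2.150 years

In km: r₁ = 0.809 × 1.496×10^8 = 1.210264×10^8 km; r₂ = 4.48 × 1.496×10^8 = 6.70208×10^8 km.
Semi-major axis of the transfer orbit: a_t = (1.210264×10^8 + 6.70208×10^8)/2 = 3.956172×10^8 km.
Half the transfer-orbit period gives t = π√(a_t³/μ) = 6.786×10^7 s.
Converting: 6.786×10^7 s ÷ 3.15576×10^7 s/year (365.25 × 86400) = 2.150 years.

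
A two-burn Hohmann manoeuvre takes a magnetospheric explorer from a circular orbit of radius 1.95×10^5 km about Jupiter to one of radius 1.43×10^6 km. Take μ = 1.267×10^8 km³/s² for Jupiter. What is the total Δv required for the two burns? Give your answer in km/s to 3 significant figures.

Δv = 13.1 km/s

Semi-major axis of the transfer orbit: a_t = (1.950×10^5 + 1.430×10^6)/2 = 8.125×10^5 km.
Circular speed at r₁: v₁ = √(μ/r₁) = √(1.267×10^8/1.950×10^5) = 25.490 km/s.
Transfer-orbit speed at r₁ (v² = μ(2/r − 1/a)): v_p = √[μ(2/r₁ − 1/a_t)] = 33.816 km/s.
First burn Δv₁ = |v_p − v₁| = 8.326 km/s.
At r₂, v₂ = √(μ/r₂) = 9.413 km/s.
Transfer-orbit speed at r₂: v_a = √[μ(2/r₂ − 1/a_t)] = 4.611 km/s.
Second burn Δv₂ = |v₂ − v_a| = 4.802 km/s.
Total Δv = Δv₁ + Δv₂ = 13.13 km/s.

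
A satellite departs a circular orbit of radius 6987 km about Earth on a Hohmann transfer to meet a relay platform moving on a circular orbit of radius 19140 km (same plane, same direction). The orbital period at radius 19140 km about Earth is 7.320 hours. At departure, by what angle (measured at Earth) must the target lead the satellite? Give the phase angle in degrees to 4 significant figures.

From Kepler's third law T² = 4π²r³/μ at r = 19140 km, T = 7.320 hours = 7.320 × 3600 s = 26352 s: μ = 4π²r³/T² = 3.98619×10^5 km³/s².
The Hohmann ellipse has a_t = (r₁ + r₂)/2 = 13063.5 km.
The half-period of the transfer ellipse is t = π√(a_t³/μ) = 7430 s.
Target angular speed ω₂ = √(μ/r₂³) = 2.384×10^-4 rad/s.
Angle swept by the target during transfer: ω₂·t = 1.771 rad = 101.5°.
The satellite traverses 180° on the transfer ellipse, so the target must lead by 180° − 101.5° = 78.50°.

φ = 78.50°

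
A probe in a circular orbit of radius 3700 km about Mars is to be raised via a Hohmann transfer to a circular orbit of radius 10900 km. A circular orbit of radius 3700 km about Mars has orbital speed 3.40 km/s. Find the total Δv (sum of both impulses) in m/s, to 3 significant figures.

From the circular-orbit relation v² = μ/r at r = 3700 km: μ = v²r = (3.40)² × 3700 = 42772.0 km³/s².
The Hohmann ellipse has a_t = (r₁ + r₂)/2 = 7300 km.
Circular speed at r₁: v₁ = √(μ/r₁) = √(42772.0/3700) = 3.4000 km/s.
Transfer-orbit speed at r₁ (vis-viva): v_p = √[μ(2/r₁ − 1/a_t)] = 4.1546 km/s.
First burn Δv₁ = |v_p − v₁| = 0.7546 km/s.
At r₂, v₂ = √(μ/r₂) = 1.9809 km/s.
Transfer-orbit speed at r₂: v_a = √[μ(2/r₂ − 1/a_t)] = 1.4103 km/s.
Second burn Δv₂ = |v₂ − v_a| = 0.5706 km/s.
Δv = Δv₁ + Δv₂ = 0.7546 + 0.5706 = 1.325 km/s.

Δv = 1330 m/s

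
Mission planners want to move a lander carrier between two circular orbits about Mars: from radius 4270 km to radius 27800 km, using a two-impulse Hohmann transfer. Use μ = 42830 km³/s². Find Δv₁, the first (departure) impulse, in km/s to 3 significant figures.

Δv₁ = 1.00 km/s

Semi-major axis of the transfer orbit: a_t = (4270 + 27800)/2 = 16035 km.
Circular speed at r = 4270 km: v_c = √(μ/r) = 3.167 km/s.
Vis-viva on the transfer ellipse at r = 4270 km gives v_t = √[μ(2/r − 1/a_t)] = 4.170 km/s.
Δv₁ = |v_t − v_c| = |4.170 − 3.167| = 1.003 km/s.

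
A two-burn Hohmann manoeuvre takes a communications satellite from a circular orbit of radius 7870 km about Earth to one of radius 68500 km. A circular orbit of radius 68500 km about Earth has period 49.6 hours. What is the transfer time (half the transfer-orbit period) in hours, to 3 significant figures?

t = 10.3 hours

From Kepler's third law T² = 4π²r³/μ at r = 68500 km, T = 49.6 hours = 49.6 × 3600 s = 1.7856×10^5 s: μ = 4π²r³/T² = 3.97982×10^5 km³/s².
Semi-major axis of the transfer orbit: a_t = (7870 + 68500)/2 = 38185 km.
By Kepler's third law the transfer-orbit period is T = 2π√(a_t³/μ), so t = T/2 = 37160 s.
Converting: 37160 s ÷ 3600 s/hour = 10.3 hours.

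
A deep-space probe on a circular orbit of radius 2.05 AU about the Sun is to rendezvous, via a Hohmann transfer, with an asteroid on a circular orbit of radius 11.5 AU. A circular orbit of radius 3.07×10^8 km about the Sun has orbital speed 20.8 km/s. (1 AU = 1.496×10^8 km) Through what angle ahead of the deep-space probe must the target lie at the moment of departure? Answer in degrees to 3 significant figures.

φ = 98.6°

From the circular-orbit relation v² = μ/r at r = 3.07×10^8 km: μ = v²r = (20.8)² × 3.07×10^8 = 1.32820×10^11 km³/s².
In km: r₁ = 2.05 × 1.496×10^8 = 3.0668×10^8 km; r₂ = 11.5 × 1.496×10^8 = 1.7204×10^9 km.
The Hohmann ellipse has a_t = (r₁ + r₂)/2 = 1.01354×10^9 km.
The half-period of the transfer ellipse is t = π√(a_t³/μ) = 2.7815×10^8 s.
Target angular speed ω₂ = √(μ/r₂³) = 5.1073×10^-9 rad/s.
Angle swept by the target during transfer: ω₂·t = 1.4206 rad = 81.39°.
The deep-space probe traverses 180° on the transfer ellipse, so the target must lead by 180° − 81.39° = 98.6°.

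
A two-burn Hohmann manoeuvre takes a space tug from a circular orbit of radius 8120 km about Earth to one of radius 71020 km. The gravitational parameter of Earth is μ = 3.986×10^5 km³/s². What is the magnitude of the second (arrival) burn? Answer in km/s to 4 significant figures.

Δv₂ = 1.296 km/s

Transfer-ellipse semi-major axis a_t = (r₁ + r₂)/2 = (8120 + 71020)/2 = 39570 km.
Circular speed at r = 71020 km: v_c = √(μ/r) = 2.369 km/s.
Transfer-orbit speed at the same r (vis-viva, a = a_t): v_t = √[μ(2/r − 1/a_t)] = 1.073 km/s.
Δv₂ = |v_t − v_c| = |1.073 − 2.369| = 1.296 km/s.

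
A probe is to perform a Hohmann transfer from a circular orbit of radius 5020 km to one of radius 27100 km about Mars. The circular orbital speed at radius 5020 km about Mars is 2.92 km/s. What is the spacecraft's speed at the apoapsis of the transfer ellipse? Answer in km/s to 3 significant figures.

From the circular-orbit relation v² = μ/r at r = 5020 km: μ = v²r = (2.92)² × 5020 = 42802.5 km³/s².
The Hohmann ellipse has a_t = (r₁ + r₂)/2 = 16060 km.
At apoapsis, r = 27100 km.
From the vis-viva equation, v = √[μ(2/r − 1/a_t)] = 0.7026 km/s.

v = 0.703 km/s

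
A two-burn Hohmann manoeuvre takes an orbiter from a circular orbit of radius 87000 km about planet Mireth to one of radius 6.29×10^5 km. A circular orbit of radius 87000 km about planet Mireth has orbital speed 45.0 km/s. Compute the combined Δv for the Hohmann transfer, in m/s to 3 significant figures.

Δv = 23100 m/s

From the circular-orbit relation v² = μ/r at r = 87000 km: μ = v²r = (45.0)² × 87000 = 1.76175×10^8 km³/s².
Transfer-ellipse semi-major axis a_t = (r₁ + r₂)/2 = (87000 + 6.290×10^5)/2 = 3.580×10^5 km.
Circular speed at r₁: v₁ = √(μ/r₁) = √(1.76175×10^8/87000) = 45.000 km/s.
On the transfer ellipse at r₁, vis-viva gives v_p = √[μ(2/r₁ − 1/a_t)] = 59.648 km/s.
First burn Δv₁ = |v_p − v₁| = 14.648 km/s.
Circular speed at r₂: v₂ = √(μ/r₂) = 16.7358 km/s.
Transfer-orbit speed at r₂: v_a = √[μ(2/r₂ − 1/a_t)] = 8.25021 km/s.
Second burn Δv₂ = |v₂ − v_a| = 8.4856 km/s.
Total Δv = Δv₁ + Δv₂ = 23.13 km/s.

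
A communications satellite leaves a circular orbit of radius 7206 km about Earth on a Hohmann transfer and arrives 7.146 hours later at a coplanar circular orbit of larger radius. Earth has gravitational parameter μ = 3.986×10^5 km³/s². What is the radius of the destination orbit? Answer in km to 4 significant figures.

Transfer time t = 7.146 hours = 25725.6 s, and t = π√(a_t³/μ).
So a_t = (μ t²/π²)^(1/3) = (3.986×10^5 × (25725.6)² / π²)^(1/3) = 29899 km.
Since a_t = (r₁ + r₂)/2, r₂ = 2a_t − r₁ = 2×29899 − 7206 = 52592 km.

r₂ = 52590 km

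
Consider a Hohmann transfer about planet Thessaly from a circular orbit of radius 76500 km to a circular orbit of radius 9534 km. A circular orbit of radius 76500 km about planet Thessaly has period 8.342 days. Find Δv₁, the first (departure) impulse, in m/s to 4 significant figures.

Δv₁ = 352.9 m/s

From Kepler's third law T² = 4π²r³/μ at r = 76500 km, T = 8.342 days = 8.342 × 86400 s = 7.207488×10^5 s: μ = 4π²r³/T² = 34023.3 km³/s².
Semi-major axis of the transfer orbit: a_t = (76500 + 9534)/2 = 43017 km.
Circular speed at r = 76500 km: v_c = √(μ/r) = 0.6669 km/s.
Vis-viva on the transfer ellipse at r = 76500 km gives v_t = √[μ(2/r − 1/a_t)] = 0.3140 km/s.
Δv₁ = |v_t − v_c| = |0.3140 − 0.6669| = 0.3529 km/s.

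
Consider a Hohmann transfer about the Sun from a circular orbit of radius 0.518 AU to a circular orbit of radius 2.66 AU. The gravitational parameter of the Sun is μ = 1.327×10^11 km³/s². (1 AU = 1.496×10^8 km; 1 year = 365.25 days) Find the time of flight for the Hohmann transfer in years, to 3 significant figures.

In km: r₁ = 0.518 × 1.496×10^8 = 7.74928×10^7 km; r₂ = 2.66 × 1.496×10^8 = 3.97936×10^8 km.
The Hohmann ellipse has a_t = (r₁ + r₂)/2 = 2.377144×10^8 km.
Half the transfer-orbit period gives t = π√(a_t³/μ) = 3.161×10^7 s.
Converting: 3.161×10^7 s ÷ 3.15576×10^7 s/year (365.25 × 86400) = 1.00 years.

t = 1.00 years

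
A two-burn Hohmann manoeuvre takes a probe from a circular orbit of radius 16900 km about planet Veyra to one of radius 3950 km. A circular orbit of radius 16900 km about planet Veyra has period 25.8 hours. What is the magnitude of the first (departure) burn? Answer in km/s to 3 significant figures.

From Kepler's third law T² = 4π²r³/μ at r = 16900 km, T = 25.8 hours = 25.8 × 3600 s = 92880 s: μ = 4π²r³/T² = 22089.0 km³/s².
Semi-major axis of the transfer orbit: a_t = (16900 + 3950)/2 = 10425 km.
Circular speed at r = 16900 km: v_c = √(μ/r) = 1.14326 km/s.
Transfer-orbit speed at the same r (vis-viva, a = a_t): v_t = √[μ(2/r − 1/a_t)] = 0.703728 km/s.
Δv₁ = |v_t − v_c| = |0.703728 − 1.14326| = 0.4395 km/s.

Δv₁ = 0.440 km/s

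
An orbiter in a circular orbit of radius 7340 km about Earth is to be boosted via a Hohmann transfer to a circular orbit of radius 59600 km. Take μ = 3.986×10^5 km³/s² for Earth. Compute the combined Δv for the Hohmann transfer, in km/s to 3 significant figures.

Δv = 3.84 km/s

Transfer-ellipse semi-major axis a_t = (r₁ + r₂)/2 = (7340 + 59600)/2 = 33470 km.
At r₁ the circular-orbit speed is v₁ = √(μ/r₁) = 7.369205 km/s.
Transfer-orbit speed at r₁ (vis-viva equation): v_p = √[μ(2/r₁ − 1/a_t)] = 9.833676 km/s.
First burn Δv₁ = |v_p − v₁| = 2.46447 km/s.
At r₂, v₂ = √(μ/r₂) = 2.58610 km/s.
Transfer-orbit speed at r₂: v_a = √[μ(2/r₂ − 1/a_t)] = 1.21106 km/s.
Second burn Δv₂ = |v₂ − v_a| = 1.37504 km/s.
Total Δv = Δv₁ + Δv₂ = 3.840 km/s.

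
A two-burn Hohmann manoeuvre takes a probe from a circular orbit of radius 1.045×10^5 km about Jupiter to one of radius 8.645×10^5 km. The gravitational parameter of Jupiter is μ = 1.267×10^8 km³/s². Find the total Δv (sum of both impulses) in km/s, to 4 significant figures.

Δv = 18.18 km/s

Transfer-ellipse semi-major axis a_t = (r₁ + r₂)/2 = (1.045×10^5 + 8.645×10^5)/2 = 4.845×10^5 km.
Circular speed at r₁: v₁ = √(μ/r₁) = √(1.267×10^8/1.045×10^5) = 34.820 km/s.
Transfer-orbit speed at r₁ (vis-viva): v_p = √[μ(2/r₁ − 1/a_t)] = 46.512 km/s.
First burn Δv₁ = |v_p − v₁| = 11.692 km/s.
Circular speed at r₂: v₂ = √(μ/r₂) = 12.1061 km/s.
Transfer-orbit speed at r₂: v_a = √[μ(2/r₂ − 1/a_t)] = 5.62234 km/s.
Second burn Δv₂ = |v₂ − v_a| = 6.4838 km/s.
Δv = Δv₁ + Δv₂ = 11.692 + 6.4838 = 18.18 km/s.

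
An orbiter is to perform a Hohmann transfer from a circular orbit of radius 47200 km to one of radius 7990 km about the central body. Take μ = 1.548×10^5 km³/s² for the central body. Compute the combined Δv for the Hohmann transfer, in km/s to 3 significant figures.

Δv = 2.19 km/s

The Hohmann ellipse has a_t = (r₁ + r₂)/2 = 27595 km.
At r₁ the circular-orbit speed is v₁ = √(μ/r₁) = 1.810983 km/s.
Transfer-orbit speed at r₁ (vis-viva): v_a = √[μ(2/r₁ − 1/a_t)] = 0.9744794 km/s.
First burn Δv₁ = |v_a − v₁| = 0.836504 km/s.
At r₂, v₂ = √(μ/r₂) = 4.401615 km/s.
Transfer-orbit speed at r₂: v_p = √[μ(2/r₂ − 1/a_t)] = 5.756624 km/s.
Second burn Δv₂ = |v₂ − v_p| = 1.35501 km/s.
Δv = Δv₁ + Δv₂ = 0.836504 + 1.35501 = 2.192 km/s.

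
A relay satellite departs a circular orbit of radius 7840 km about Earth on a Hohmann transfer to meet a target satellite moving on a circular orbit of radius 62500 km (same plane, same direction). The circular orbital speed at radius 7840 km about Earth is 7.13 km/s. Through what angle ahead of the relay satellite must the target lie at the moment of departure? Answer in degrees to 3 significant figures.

From the circular-orbit relation v² = μ/r at r = 7840 km: μ = v²r = (7.13)² × 7840 = 3.98561×10^5 km³/s².
Semi-major axis of the transfer orbit: a_t = (7840 + 62500)/2 = 35170 km.
The half-period of the transfer ellipse is t = π√(a_t³/μ) = 32822 s.
Target angular speed ω₂ = √(μ/r₂³) = 4.0404×10^-5 rad/s.
Angle swept by the target during transfer: ω₂·t = 1.3261 rad = 75.98°.
The relay satellite traverses 180° on the transfer ellipse, so the target must lead by 180° − 75.98° = 104°.

φ = 104°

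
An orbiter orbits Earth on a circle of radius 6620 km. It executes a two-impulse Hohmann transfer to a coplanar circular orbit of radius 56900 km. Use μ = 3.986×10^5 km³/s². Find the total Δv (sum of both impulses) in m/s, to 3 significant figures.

Δv = 4060 m/s

Transfer-ellipse semi-major axis a_t = (r₁ + r₂)/2 = (6620 + 56900)/2 = 31760 km.
Circular speed at r₁: v₁ = √(μ/r₁) = √(3.986×10^5/6620) = 7.75961 km/s.
On the transfer ellipse at r₁, vis-viva equation gives v_p = √[μ(2/r₁ − 1/a_t)] = 10.3862 km/s.
First burn Δv₁ = |v_p − v₁| = 2.627 km/s.
Circular speed at r₂: v₂ = √(μ/r₂) = 2.6467 km/s.
Transfer-orbit speed at r₂: v_a = √[μ(2/r₂ − 1/a_t)] = 1.2084 km/s.
Second burn Δv₂ = |v₂ − v_a| = 1.438 km/s.
Total Δv = Δv₁ + Δv₂ = 4.065 km/s.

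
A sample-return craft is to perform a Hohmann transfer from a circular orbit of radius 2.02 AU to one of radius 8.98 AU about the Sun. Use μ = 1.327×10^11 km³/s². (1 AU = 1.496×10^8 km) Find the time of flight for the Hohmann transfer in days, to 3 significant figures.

t = 2360 days

In km: r₁ = 2.02 × 1.496×10^8 = 3.02192×10^8 km; r₂ = 8.98 × 1.496×10^8 = 1.343408×10^9 km.
Semi-major axis of the transfer orbit: a_t = (3.02192×10^8 + 1.343408×10^9)/2 = 8.228×10^8 km.
Transfer time t = π√(a_t³/μ) = π√((8.228×10^8)³ / 1.327×10^11) = 2.035×10^8 s.
Converting: 2.035×10^8 s ÷ 86400 s/day = 2360 days.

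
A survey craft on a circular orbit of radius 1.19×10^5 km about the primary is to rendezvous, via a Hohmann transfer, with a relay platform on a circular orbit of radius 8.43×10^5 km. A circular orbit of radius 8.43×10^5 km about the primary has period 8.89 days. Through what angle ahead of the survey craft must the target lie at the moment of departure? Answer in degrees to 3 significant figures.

φ = 102°

From Kepler's third law T² = 4π²r³/μ at r = 8.43×10^5 km, T = 8.89 days = 8.89 × 86400 s = 7.68096×10^5 s: μ = 4π²r³/T² = 4.00877×10^7 km³/s².
Transfer-ellipse semi-major axis a_t = (r₁ + r₂)/2 = (1.190×10^5 + 8.430×10^5)/2 = 4.810×10^5 km.
Transfer time t = π√(a_t³/μ) = 1.655×10^5 s.
The target's mean motion on its circular orbit is ω₂ = √(μ/r₂³) = 8.180×10^-6 rad/s.
Angle swept by the target during transfer: ω₂·t = 1.354 rad = 77.58°.
The survey craft traverses 180° on the transfer ellipse, so the target must lead by 180° − 77.58° = 102°.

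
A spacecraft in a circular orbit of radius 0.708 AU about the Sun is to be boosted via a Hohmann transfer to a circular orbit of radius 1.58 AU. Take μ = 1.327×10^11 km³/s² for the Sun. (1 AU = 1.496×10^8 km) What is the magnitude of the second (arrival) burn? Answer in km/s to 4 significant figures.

In km: r₁ = 0.708 × 1.496×10^8 = 1.059168×10^8 km; r₂ = 1.58 × 1.496×10^8 = 2.36368×10^8 km.
Semi-major axis of the transfer orbit: a_t = (1.059168×10^8 + 2.36368×10^8)/2 = 1.711424×10^8 km.
Circular speed at r = 2.36368×10^8 km: v_c = √(μ/r) = 23.694 km/s.
Vis-viva on the transfer ellipse at r = 2.36368×10^8 km gives v_t = √[μ(2/r − 1/a_t)] = 18.640 km/s.
Δv₂ = |v_t − v_c| = |18.640 − 23.694| = 5.054 km/s.

Δv₂ = 5.054 km/s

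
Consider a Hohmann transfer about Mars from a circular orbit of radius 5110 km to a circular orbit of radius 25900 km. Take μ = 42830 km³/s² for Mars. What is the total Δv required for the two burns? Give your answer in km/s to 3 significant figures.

Semi-major axis of the transfer orbit: a_t = (5110 + 25900)/2 = 15505 km.
At r₁ the circular-orbit speed is v₁ = √(μ/r₁) = 2.8951 km/s.
Transfer-orbit speed at r₁ (vis-viva equation): v_p = √[μ(2/r₁ − 1/a_t)] = 3.7418 km/s.
First burn Δv₁ = |v_p − v₁| = 0.8467 km/s.
Circular speed at r₂: v₂ = √(μ/r₂) = 1.28595 km/s.
Transfer-orbit speed at r₂: v_a = √[μ(2/r₂ − 1/a_t)] = 0.738242 km/s.
Second burn Δv₂ = |v₂ − v_a| = 0.5477 km/s.
Total Δv = Δv₁ + Δv₂ = 1.394 km/s.

Δv = 1.39 km/s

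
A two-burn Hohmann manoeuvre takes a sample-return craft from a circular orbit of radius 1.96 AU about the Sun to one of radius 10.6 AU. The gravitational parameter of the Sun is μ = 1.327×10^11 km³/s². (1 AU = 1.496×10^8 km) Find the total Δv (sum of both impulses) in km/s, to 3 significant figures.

Δv = 10.4 km/s

In km: r₁ = 1.96 × 1.496×10^8 = 2.93216×10^8 km; r₂ = 10.6 × 1.496×10^8 = 1.58576×10^9 km.
Transfer-ellipse semi-major axis a_t = (r₁ + r₂)/2 = (2.93216×10^8 + 1.58576×10^9)/2 = 9.39488×10^8 km.
At r₁ the circular-orbit speed is v₁ = √(μ/r₁) = 21.274 km/s.
On the transfer ellipse at r₁, vis-viva equation gives v_p = √[μ(2/r₁ − 1/a_t)] = 27.639 km/s.
First burn Δv₁ = |v_p − v₁| = 6.365 km/s.
At r₂, v₂ = √(μ/r₂) = 9.148 km/s.
Transfer-orbit speed at r₂: v_a = √[μ(2/r₂ − 1/a_t)] = 5.111 km/s.
Second burn Δv₂ = |v₂ − v_a| = 4.037 km/s.
Total Δv = Δv₁ + Δv₂ = 10.40 km/s.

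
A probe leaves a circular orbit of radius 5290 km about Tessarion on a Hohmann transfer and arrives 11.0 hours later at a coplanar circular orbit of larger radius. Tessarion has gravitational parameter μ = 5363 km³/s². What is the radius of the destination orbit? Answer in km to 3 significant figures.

Transfer time t = 11.0 hours = 39600 s, and t = π√(a_t³/μ).
So a_t = (μ t²/π²)^(1/3) = (5363 × (39600)² / π²)^(1/3) = 9480.5 km.
Since a_t = (r₁ + r₂)/2, r₂ = 2a_t − r₁ = 2×9480.5 − 5290 = 13671 km.

r₂ = 13700 km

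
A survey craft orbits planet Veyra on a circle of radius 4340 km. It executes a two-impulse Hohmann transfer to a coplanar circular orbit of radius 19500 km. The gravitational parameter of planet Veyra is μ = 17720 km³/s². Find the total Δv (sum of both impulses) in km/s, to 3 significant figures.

The Hohmann ellipse has a_t = (r₁ + r₂)/2 = 11920 km.
At r₁ the circular-orbit speed is v₁ = √(μ/r₁) = 2.0206 km/s.
On the transfer ellipse at r₁, v² = μ(2/r − 1/a) gives v_p = √[μ(2/r₁ − 1/a_t)] = 2.5844 km/s.
First burn Δv₁ = |v_p − v₁| = 0.5638 km/s.
At r₂, v₂ = √(μ/r₂) = 0.9533 km/s.
Transfer-orbit speed at r₂: v_a = √[μ(2/r₂ − 1/a_t)] = 0.5752 km/s.
Second burn Δv₂ = |v₂ − v_a| = 0.3781 km/s.
Δv = Δv₁ + Δv₂ = 0.5638 + 0.3781 = 0.9419 km/s.

Δv = 0.942 km/s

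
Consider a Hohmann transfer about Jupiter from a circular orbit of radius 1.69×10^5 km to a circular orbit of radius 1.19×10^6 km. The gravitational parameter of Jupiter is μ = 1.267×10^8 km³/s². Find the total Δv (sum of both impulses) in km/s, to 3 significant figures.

The Hohmann ellipse has a_t = (r₁ + r₂)/2 = 6.795×10^5 km.
Circular speed at r₁: v₁ = √(μ/r₁) = √(1.267×10^8/1.690×10^5) = 27.381 km/s.
On the transfer ellipse at r₁, v² = μ(2/r − 1/a) gives v_p = √[μ(2/r₁ − 1/a_t)] = 36.235 km/s.
First burn Δv₁ = |v_p − v₁| = 8.854 km/s.
Circular speed at r₂: v₂ = √(μ/r₂) = 10.3185 km/s.
Transfer-orbit speed at r₂: v_a = √[μ(2/r₂ − 1/a_t)] = 5.14592 km/s.
Second burn Δv₂ = |v₂ − v_a| = 5.173 km/s.
Total Δv = Δv₁ + Δv₂ = 14.03 km/s.

Δv = 14.0 km/s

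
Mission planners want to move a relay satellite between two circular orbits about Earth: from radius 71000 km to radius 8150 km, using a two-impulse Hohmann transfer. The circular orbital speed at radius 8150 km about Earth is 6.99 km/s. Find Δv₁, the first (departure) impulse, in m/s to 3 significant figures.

Δv₁ = 1290 m/s

From the circular-orbit relation v² = μ/r at r = 8150 km: μ = v²r = (6.99)² × 8150 = 3.98210×10^5 km³/s².
The Hohmann ellipse has a_t = (r₁ + r₂)/2 = 39575 km.
Circular speed at r = 71000 km: v_c = √(μ/r) = 2.36825 km/s.
Transfer-orbit speed at the same r (vis-viva, a = a_t): v_t = √[μ(2/r − 1/a_t)] = 1.07472 km/s.
Δv₁ = |v_t − v_c| = |1.07472 − 2.36825| = 1.294 km/s.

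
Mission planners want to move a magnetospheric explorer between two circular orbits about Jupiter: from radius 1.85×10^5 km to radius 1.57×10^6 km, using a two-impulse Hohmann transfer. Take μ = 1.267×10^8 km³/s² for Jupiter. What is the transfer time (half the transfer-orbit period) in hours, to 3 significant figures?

Semi-major axis of the transfer orbit: a_t = (1.850×10^5 + 1.570×10^6)/2 = 8.775×10^5 km.
Transfer time t = π√(a_t³/μ) = π√((8.775×10^5)³ / 1.267×10^8) = 2.294×10^5 s.
Converting: 2.294×10^5 s ÷ 3600 s/hour = 63.7 hours.

t = 63.7 hours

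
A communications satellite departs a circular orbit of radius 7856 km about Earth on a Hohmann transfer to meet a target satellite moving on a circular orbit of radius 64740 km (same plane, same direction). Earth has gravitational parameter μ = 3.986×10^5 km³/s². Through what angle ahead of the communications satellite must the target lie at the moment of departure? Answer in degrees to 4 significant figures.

Semi-major axis of the transfer orbit: a_t = (7856 + 64740)/2 = 36298 km.
Transfer time t = π√(a_t³/μ) = 34410 s.
Target angular speed ω₂ = √(μ/r₂³) = 3.833×10^-5 rad/s.
Angle swept by the target during transfer: ω₂·t = 1.319 rad = 75.57°.
Arrival is 180° from departure on the ellipse, so φ = 180° − 75.57° = 104.4°.

φ = 104.4°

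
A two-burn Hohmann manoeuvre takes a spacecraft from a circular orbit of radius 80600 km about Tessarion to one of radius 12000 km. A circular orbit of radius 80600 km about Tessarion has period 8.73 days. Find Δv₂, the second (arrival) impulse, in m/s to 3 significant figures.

Δv₂ = 556 m/s

From Kepler's third law T² = 4π²r³/μ at r = 80600 km, T = 8.73 days = 8.73 × 86400 s = 7.54272×10^5 s: μ = 4π²r³/T² = 36333.6 km³/s².
The Hohmann ellipse has a_t = (r₁ + r₂)/2 = 46300 km.
On the circular orbit at r = 12000 km, v_c = √(μ/r) = 1.74006 km/s.
Vis-viva on the transfer ellipse at r = 12000 km gives v_t = √[μ(2/r − 1/a_t)] = 2.29584 km/s.
Δv₂ = |v_t − v_c| = |2.29584 − 1.74006| = 0.5558 km/s.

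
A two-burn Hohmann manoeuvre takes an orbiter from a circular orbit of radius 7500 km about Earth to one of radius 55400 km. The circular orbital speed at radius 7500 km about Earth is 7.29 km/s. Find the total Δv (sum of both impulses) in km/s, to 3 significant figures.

Δv = 3.76 km/s

From the circular-orbit relation v² = μ/r at r = 7500 km: μ = v²r = (7.29)² × 7500 = 3.98581×10^5 km³/s².
Transfer-ellipse semi-major axis a_t = (r₁ + r₂)/2 = (7500 + 55400)/2 = 31450 km.
At r₁ the circular-orbit speed is v₁ = √(μ/r₁) = 7.2900 km/s.
Transfer-orbit speed at r₁ (v² = μ(2/r − 1/a)): v_p = √[μ(2/r₁ − 1/a_t)] = 9.6755 km/s.
First burn Δv₁ = |v_p − v₁| = 2.3855 km/s.
At r₂, v₂ = √(μ/r₂) = 2.6823 km/s.
Transfer-orbit speed at r₂: v_a = √[μ(2/r₂ − 1/a_t)] = 1.3099 km/s.
Second burn Δv₂ = |v₂ − v_a| = 1.3724 km/s.
Δv = Δv₁ + Δv₂ = 2.3855 + 1.3724 = 3.758 km/s.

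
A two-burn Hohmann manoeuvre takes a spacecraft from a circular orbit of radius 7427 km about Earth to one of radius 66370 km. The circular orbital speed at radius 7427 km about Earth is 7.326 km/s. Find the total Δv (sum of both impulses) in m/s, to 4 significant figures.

From the circular-orbit relation v² = μ/r at r = 7427 km: μ = v²r = (7.326)² × 7427 = 3.98609×10^5 km³/s².
The Hohmann ellipse has a_t = (r₁ + r₂)/2 = 36898.5 km.
Circular speed at r₁: v₁ = √(μ/r₁) = √(3.98609×10^5/7427) = 7.3260 km/s.
Transfer-orbit speed at r₁ (v² = μ(2/r − 1/a)): v_p = √[μ(2/r₁ − 1/a_t)] = 9.8254 km/s.
First burn Δv₁ = |v_p − v₁| = 2.4994 km/s.
Circular speed at r₂: v₂ = √(μ/r₂) = 2.4507 km/s.
Transfer-orbit speed at r₂: v_a = √[μ(2/r₂ − 1/a_t)] = 1.0995 km/s.
Second burn Δv₂ = |v₂ − v_a| = 1.3512 km/s.
Δv = Δv₁ + Δv₂ = 2.4994 + 1.3512 = 3.851 km/s.

Δv = 3851 m/s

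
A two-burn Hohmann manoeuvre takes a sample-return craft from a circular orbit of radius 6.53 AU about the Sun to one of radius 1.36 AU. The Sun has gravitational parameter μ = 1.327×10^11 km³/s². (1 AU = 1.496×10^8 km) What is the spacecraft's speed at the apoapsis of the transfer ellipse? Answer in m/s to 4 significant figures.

v = 6843 m/s

In km: r₁ = 6.53 × 1.496×10^8 = 9.76888×10^8 km; r₂ = 1.36 × 1.496×10^8 = 2.03456×10^8 km.
Transfer-ellipse semi-major axis a_t = (r₁ + r₂)/2 = (9.76888×10^8 + 2.03456×10^8)/2 = 5.90172×10^8 km.
At apoapsis, r = 9.76888×10^8 km.
From the vis-viva equation, v = √[μ(2/r − 1/a_t)] = 6.843 km/s.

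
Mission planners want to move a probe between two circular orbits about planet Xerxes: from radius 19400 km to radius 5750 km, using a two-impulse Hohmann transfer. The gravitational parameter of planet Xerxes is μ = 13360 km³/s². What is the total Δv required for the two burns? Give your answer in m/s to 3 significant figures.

The Hohmann ellipse has a_t = (r₁ + r₂)/2 = 12575 km.
Circular speed at r₁: v₁ = √(μ/r₁) = √(13360/19400) = 0.8299 km/s.
On the transfer ellipse at r₁, vis-viva gives v_a = √[μ(2/r₁ − 1/a_t)] = 0.5612 km/s.
First burn Δv₁ = |v_a − v₁| = 0.2687 km/s.
Circular speed at r₂: v₂ = √(μ/r₂) = 1.524 km/s.
Transfer-orbit speed at r₂: v_p = √[μ(2/r₂ − 1/a_t)] = 1.893 km/s.
Second burn Δv₂ = |v₂ − v_p| = 0.3690 km/s.
Total Δv = Δv₁ + Δv₂ = 0.6377 km/s.

Δv = 638 m/s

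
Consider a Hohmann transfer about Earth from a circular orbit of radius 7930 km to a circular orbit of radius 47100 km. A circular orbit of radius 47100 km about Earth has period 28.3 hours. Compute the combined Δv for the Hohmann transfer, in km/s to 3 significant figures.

From Kepler's third law T² = 4π²r³/μ at r = 47100 km, T = 28.3 hours = 28.3 × 3600 s = 1.0188×10^5 s: μ = 4π²r³/T² = 3.97415×10^5 km³/s².
Transfer-ellipse semi-major axis a_t = (r₁ + r₂)/2 = (7930 + 47100)/2 = 27515 km.
Circular speed at r₁: v₁ = √(μ/r₁) = √(3.97415×10^5/7930) = 7.079 km/s.
Transfer-orbit speed at r₁ (vis-viva equation): v_p = √[μ(2/r₁ − 1/a_t)] = 9.262 km/s.
First burn Δv₁ = |v_p − v₁| = 2.183 km/s.
Circular speed at r₂: v₂ = √(μ/r₂) = 2.9048 km/s.
Transfer-orbit speed at r₂: v_a = √[μ(2/r₂ − 1/a_t)] = 1.5594 km/s.
Second burn Δv₂ = |v₂ − v_a| = 1.345 km/s.
Total Δv = Δv₁ + Δv₂ = 3.528 km/s.

Δv = 3.53 km/s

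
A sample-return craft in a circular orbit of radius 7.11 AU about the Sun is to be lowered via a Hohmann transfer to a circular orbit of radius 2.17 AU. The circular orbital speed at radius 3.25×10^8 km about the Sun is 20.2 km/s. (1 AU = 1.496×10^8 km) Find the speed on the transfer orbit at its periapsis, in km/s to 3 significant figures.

v = 25.0 km/s

From the circular-orbit relation v² = μ/r at r = 3.25×10^8 km: μ = v²r = (20.2)² × 3.25×10^8 = 1.32613×10^11 km³/s².
In km: r₁ = 7.11 × 1.496×10^8 = 1.063656×10^9 km; r₂ = 2.17 × 1.496×10^8 = 3.24632×10^8 km.
Transfer-ellipse semi-major axis a_t = (r₁ + r₂)/2 = (1.063656×10^9 + 3.24632×10^8)/2 = 6.94144×10^8 km.
At periapsis, r = 3.24632×10^8 km.
Applying v² = μ(2/r − 1/a_t): v = 25.02 km/s.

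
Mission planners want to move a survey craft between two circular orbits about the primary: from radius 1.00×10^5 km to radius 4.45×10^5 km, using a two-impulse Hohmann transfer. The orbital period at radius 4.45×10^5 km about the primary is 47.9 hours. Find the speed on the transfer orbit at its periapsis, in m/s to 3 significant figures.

v = 43700 m/s

From Kepler's third law T² = 4π²r³/μ at r = 4.45×10^5 km, T = 47.9 hours = 47.9 × 3600 s = 1.7244×10^5 s: μ = 4π²r³/T² = 1.16994×10^8 km³/s².
Semi-major axis of the transfer orbit: a_t = (1.000×10^5 + 4.450×10^5)/2 = 2.725×10^5 km.
The periapsis of the transfer ellipse is at r = 1.000×10^5 km.
Applying v² = μ(2/r − 1/a_t): v = 43.71 km/s.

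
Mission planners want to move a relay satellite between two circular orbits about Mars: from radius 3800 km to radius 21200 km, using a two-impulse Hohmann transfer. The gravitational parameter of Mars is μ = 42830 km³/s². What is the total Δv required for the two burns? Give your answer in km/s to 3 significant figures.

The Hohmann ellipse has a_t = (r₁ + r₂)/2 = 12500 km.
Circular speed at r₁: v₁ = √(μ/r₁) = √(42830/3800) = 3.357 km/s.
Transfer-orbit speed at r₁ (v² = μ(2/r − 1/a)): v_p = √[μ(2/r₁ − 1/a_t)] = 4.372 km/s.
First burn Δv₁ = |v_p − v₁| = 1.015 km/s.
At r₂, v₂ = √(μ/r₂) = 1.4214 km/s.
Transfer-orbit speed at r₂: v_a = √[μ(2/r₂ − 1/a_t)] = 0.78369 km/s.
Second burn Δv₂ = |v₂ − v_a| = 0.6377 km/s.
Total Δv = Δv₁ + Δv₂ = 1.653 km/s.

Δv = 1.65 km/s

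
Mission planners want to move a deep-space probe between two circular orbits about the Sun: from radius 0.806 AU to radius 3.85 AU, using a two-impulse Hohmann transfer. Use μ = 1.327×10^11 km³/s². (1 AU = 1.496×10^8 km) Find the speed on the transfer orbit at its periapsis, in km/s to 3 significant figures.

v = 42.7 km/s

In km: r₁ = 0.806 × 1.496×10^8 = 1.205776×10^8 km; r₂ = 3.85 × 1.496×10^8 = 5.7596×10^8 km.
Semi-major axis of the transfer orbit: a_t = (1.205776×10^8 + 5.7596×10^8)/2 = 3.482688×10^8 km.
The periapsis of the transfer ellipse is at r = 1.205776×10^8 km.
Vis-viva: v = √[μ(2/r − 1/a_t)] = √[1.327×10^11 × (2/1.205776×10^8 − 1/3.482688×10^8)] = 42.66 km/s.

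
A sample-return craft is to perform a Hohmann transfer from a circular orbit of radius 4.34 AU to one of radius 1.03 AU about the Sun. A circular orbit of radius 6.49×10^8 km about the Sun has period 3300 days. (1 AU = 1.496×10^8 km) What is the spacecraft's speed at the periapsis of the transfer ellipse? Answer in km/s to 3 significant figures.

v = 37.3 km/s

From Kepler's third law T² = 4π²r³/μ at r = 6.49×10^8 km, T = 3300 days = 3300 × 86400 s = 2.8512×10^8 s: μ = 4π²r³/T² = 1.32751×10^11 km³/s².
In km: r₁ = 4.34 × 1.496×10^8 = 6.49264×10^8 km; r₂ = 1.03 × 1.496×10^8 = 1.54088×10^8 km.
The Hohmann ellipse has a_t = (r₁ + r₂)/2 = 4.01676×10^8 km.
At periapsis, r = 1.54088×10^8 km.
From the vis-viva equation, v = √[μ(2/r − 1/a_t)] = 37.32 km/s.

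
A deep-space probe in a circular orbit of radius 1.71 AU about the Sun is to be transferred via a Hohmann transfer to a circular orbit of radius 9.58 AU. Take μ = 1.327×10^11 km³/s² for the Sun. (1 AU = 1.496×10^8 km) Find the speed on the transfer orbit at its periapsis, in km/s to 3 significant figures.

v = 29.7 km/s

In km: r₁ = 1.71 × 1.496×10^8 = 2.55816×10^8 km; r₂ = 9.58 × 1.496×10^8 = 1.433168×10^9 km.
Semi-major axis of the transfer orbit: a_t = (2.55816×10^8 + 1.433168×10^9)/2 = 8.44492×10^8 km.
The periapsis of the transfer ellipse is at r = 2.55816×10^8 km.
From the vis-viva equation, v = √[μ(2/r − 1/a_t)] = 29.67 km/s.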